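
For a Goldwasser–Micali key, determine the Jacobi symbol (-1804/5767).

Pull out -1: (-1804/5767) = (-1/5767)·(1804/5767). Since 5767 ≡ 3 (mod 4), (-1/5767) = -1. Now have -(1804/5767).
Factor out 2: 1804 = 2^2·451. Since 5767 ≡ 7 (mod 8), (2/5767) = +1, and (2/5767)^2 = +1. Now have -(451/5767).
Both 451 ≡ 3 and 5767 ≡ 3 (mod 4), so reciprocity gives (451/5767) = -(5767/451). Reduce: 5767 ≡ 355 (mod 451). Now have (355/451).
Both 355 ≡ 3 and 451 ≡ 3 (mod 4), so reciprocity gives (355/451) = -(451/355). Reduce: 451 ≡ 96 (mod 355). Now have -(96/355).
Factor out 2: 96 = 2^5·3. Since 355 ≡ 3 (mod 8), (2/355) = -1, and (2/355)^5 = -1. Now have (3/355).
Both 3 ≡ 3 and 355 ≡ 3 (mod 4), so reciprocity gives (3/355) = -(355/3). Reduce: 355 ≡ 1 (mod 3). Now have -(1/3).
(1/3) = 1. Collecting the sign factors: -1.

-1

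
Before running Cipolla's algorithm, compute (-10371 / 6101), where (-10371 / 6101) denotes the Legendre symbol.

(-10371 / 6101)
  = (1831 / 6101)    [-10371 ≡ 1831 mod 6101]
  = (6101 / 1831)    [QR: 6101 ≡ 1 mod 4, sign kept]
  = (608 / 1831)    [6101 ≡ 608 mod 1831]
  = (19 / 1831)    [1831 ≡ 7 mod 8 ⇒ (2 / 1831)^5 = +1]
  = -(1831 / 19)    [QR: both ≡ 3 mod 4, sign flips]
  = -(7 / 19)    [1831 ≡ 7 mod 19]
  = (19 / 7)    [QR: both ≡ 3 mod 4, sign flips]
  = (5 / 7)    [19 ≡ 5 mod 7]
  = (7 / 5)    [QR: 5 ≡ 1 mod 4, sign kept]
  = (2 / 5)    [7 ≡ 2 mod 5]
  = -(1 / 5)    [5 ≡ 5 mod 8 ⇒ (2 / 5) = -1]
  = -1    [(1 / 5) = 1]

-1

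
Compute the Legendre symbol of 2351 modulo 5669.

(2351/5669)
  = (5669/2351)    [QR: 5669 ≡ 1 mod 4, sign kept]
  = (967/2351)    [5669 ≡ 967 mod 2351]
  = -(2351/967)    [QR: both ≡ 3 mod 4, sign flips]
  = -(417/967)    [2351 ≡ 417 mod 967]
  = -(967/417)    [QR: 417 ≡ 1 mod 4, sign kept]
  = -(133/417)    [967 ≡ 133 mod 417]
  = -(417/133)    [QR: 133 ≡ 1 mod 4, sign kept]
  = -(18/133)    [417 ≡ 18 mod 133]
  = (9/133)    [133 ≡ 5 mod 8 ⇒ (2/133) = -1]
  = (133/9)    [QR: 9 ≡ 1 mod 4, sign kept]
  = (7/9)    [133 ≡ 7 mod 9]
  = (9/7)    [QR: 9 ≡ 1 mod 4, sign kept]
  = (2/7)    [9 ≡ 2 mod 7]
  = (1/7)    [7 ≡ 7 mod 8 ⇒ (2/7) = +1]
  = 1    [(1/7) = 1]

1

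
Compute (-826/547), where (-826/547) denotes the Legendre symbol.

(-826/547)
  = -(826/547)    [547 ≡ 3 mod 4 ⇒ (-1/547) = -1]
  = -(279/547)    [826 ≡ 279 mod 547]
  = (547/279)    [QR: both ≡ 3 mod 4, sign flips]
  = (268/279)    [547 ≡ 268 mod 279]
  = (67/279)    [279 ≡ 7 mod 8 ⇒ (2/279)^2 = +1]
  = -(279/67)    [QR: both ≡ 3 mod 4, sign flips]
  = -(11/67)    [279 ≡ 11 mod 67]
  = (67/11)    [QR: both ≡ 3 mod 4, sign flips]
  = (1/11)    [67 ≡ 1 mod 11]
  = 1    [(1/11) = 1]

1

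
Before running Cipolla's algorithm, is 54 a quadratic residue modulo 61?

(54|61)
  = -(27|61)    [61 ≡ 5 mod 8 ⇒ (2|61) = -1]
  = -(61|27)    [QR: 61 ≡ 1 mod 4, sign kept]
  = -(7|27)    [61 ≡ 7 mod 27]
  = (27|7)    [QR: both ≡ 3 mod 4, sign flips]
  = (6|7)    [27 ≡ 6 mod 7]
  = (3|7)    [7 ≡ 7 mod 8 ⇒ (2|7) = +1]
  = -(7|3)    [QR: both ≡ 3 mod 4, sign flips]
  = -(1|3)    [7 ≡ 1 mod 3]
  = -1    [(1|3) = 1]
(54|61) = -1, and 61 is prime, so 54 is not a quadratic residue mod 61.

no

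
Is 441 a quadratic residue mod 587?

yes

441 ≡ 1 (mod 4), so quadratic reciprocity gives (441/587) = (587/441). Reduce: 587 ≡ 146 (mod 441). Now have (146/441).
Factor out 2: 146 = 2·73. Since 441 ≡ 1 (mod 8), (2/441) = +1. Now have (73/441).
73 ≡ 1 (mod 4), so quadratic reciprocity gives (73/441) = (441/73). Reduce: 441 ≡ 3 (mod 73). Now have (3/73).
73 ≡ 1 (mod 4), so quadratic reciprocity gives (3/73) = (73/3). Reduce: 73 ≡ 1 (mod 3). Now have (1/3).
(1/3) = 1. Collecting the sign factors: 1.
The Legendre symbol is 1, so x^2 ≡ 441 (mod 587) has solution.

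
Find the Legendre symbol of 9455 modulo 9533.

1

9533 ≡ 1 (mod 4), so quadratic reciprocity gives (9455/9533) = (9533/9455). Reduce: 9533 ≡ 78 (mod 9455). Now have (78/9455).
Factor out 2: 78 = 2·39. Since 9455 ≡ 7 (mod 8), (2/9455) = +1. Now have (39/9455).
Both 39 ≡ 3 and 9455 ≡ 3 (mod 4), so reciprocity gives (39/9455) = -(9455/39). Reduce: 9455 ≡ 17 (mod 39). Now have -(17/39).
17 ≡ 1 (mod 4), so quadratic reciprocity gives (17/39) = (39/17). Reduce: 39 ≡ 5 (mod 17). Now have -(5/17).
5 ≡ 1 (mod 4), so quadratic reciprocity gives (5/17) = (17/5). Reduce: 17 ≡ 2 (mod 5). Now have -(2/5).
Factor out 2: 2 = 2. Since 5 ≡ 5 (mod 8), (2/5) = -1. Now have (1/5).
(1/5) = 1. Collecting the sign factors: 1.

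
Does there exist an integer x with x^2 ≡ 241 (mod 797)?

(241|797)
  = (797|241)    [QR: 241 ≡ 1 mod 4, sign kept]
  = (74|241)    [797 ≡ 74 mod 241]
  = (37|241)    [241 ≡ 1 mod 8 ⇒ (2|241) = +1]
  = (241|37)    [QR: 37 ≡ 1 mod 4, sign kept]
  = (19|37)    [241 ≡ 19 mod 37]
  = (37|19)    [QR: 37 ≡ 1 mod 4, sign kept]
  = (18|19)    [37 ≡ 18 mod 19]
  = -(9|19)    [19 ≡ 3 mod 8 ⇒ (2|19) = -1]
  = -(19|9)    [QR: 9 ≡ 1 mod 4, sign kept]
  = -(1|9)    [19 ≡ 1 mod 9]
  = -1    [(1|9) = 1]
(241|797) = -1, and 797 is prime, so 241 is not a quadratic residue mod 797.

no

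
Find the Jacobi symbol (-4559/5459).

(-4559/5459)
  = (900/5459)    [-4559 ≡ 900 mod 5459]
  = (225/5459)    [5459 ≡ 3 mod 8 ⇒ (2/5459)^2 = +1]
  = (5459/225)    [QR: 225 ≡ 1 mod 4, sign kept]
  = (59/225)    [5459 ≡ 59 mod 225]
  = (225/59)    [QR: 225 ≡ 1 mod 4, sign kept]
  = (48/59)    [225 ≡ 48 mod 59]
  = (3/59)    [59 ≡ 3 mod 8 ⇒ (2/59)^4 = +1]
  = -(59/3)    [QR: both ≡ 3 mod 4, sign flips]
  = -(2/3)    [59 ≡ 2 mod 3]
  = (1/3)    [3 ≡ 3 mod 8 ⇒ (2/3) = -1]
  = 1    [(1/3) = 1]

1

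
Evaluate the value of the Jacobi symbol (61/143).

-1

(61/143)
  = (143/61)    [QR: 61 ≡ 1 mod 4, sign kept]
  = (21/61)    [143 ≡ 21 mod 61]
  = (61/21)    [QR: 21 ≡ 1 mod 4, sign kept]
  = (19/21)    [61 ≡ 19 mod 21]
  = (21/19)    [QR: 21 ≡ 1 mod 4, sign kept]
  = (2/19)    [21 ≡ 2 mod 19]
  = -(1/19)    [19 ≡ 3 mod 8 ⇒ (2/19) = -1]
  = -1    [(1/19) = 1]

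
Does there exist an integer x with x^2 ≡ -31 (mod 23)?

no

(-31/23)
  = -(31/23)    [23 ≡ 3 mod 4 ⇒ (-1/23) = -1]
  = -(8/23)    [31 ≡ 8 mod 23]
  = -(1/23)    [23 ≡ 7 mod 8 ⇒ (2/23)^3 = +1]
  = -1    [(1/23) = 1]
The Legendre symbol is -1, so x^2 ≡ -31 (mod 23) has no solution.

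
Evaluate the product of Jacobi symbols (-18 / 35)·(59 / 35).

By multiplicativity, (-18·59 / 35) = (-18 / 35)·(59 / 35).
First factor (-18 / 35):
(-18 / 35)
  = -(18 / 35)    [35 ≡ 3 mod 4 ⇒ (-1 / 35) = -1]
  = (9 / 35)    [35 ≡ 3 mod 8 ⇒ (2 / 35) = -1]
  = (35 / 9)    [QR: 9 ≡ 1 mod 4, sign kept]
  = (8 / 9)    [35 ≡ 8 mod 9]
  = (1 / 9)    [9 ≡ 1 mod 8 ⇒ (2 / 9)^3 = +1]
  = 1    [(1 / 9) = 1]
Second factor (59 / 35):
(59 / 35)
  = (24 / 35)    [59 ≡ 24 mod 35]
  = -(3 / 35)    [35 ≡ 3 mod 8 ⇒ (2 / 35)^3 = -1]
  = (35 / 3)    [QR: both ≡ 3 mod 4, sign flips]
  = (2 / 3)    [35 ≡ 2 mod 3]
  = -(1 / 3)    [3 ≡ 3 mod 8 ⇒ (2 / 3) = -1]
  = -1    [(1 / 3) = 1]
Product: (1)·(-1) = -1.

-1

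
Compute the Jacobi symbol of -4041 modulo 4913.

(-4041|4913)
  = (4041|4913)    [4913 ≡ 1 mod 4 ⇒ (-1|4913) = +1]
  = (4913|4041)    [QR: 4041 ≡ 1 mod 4, sign kept]
  = (872|4041)    [4913 ≡ 872 mod 4041]
  = (109|4041)    [4041 ≡ 1 mod 8 ⇒ (2|4041)^3 = +1]
  = (4041|109)    [QR: 109 ≡ 1 mod 4, sign kept]
  = (8|109)    [4041 ≡ 8 mod 109]
  = -(1|109)    [109 ≡ 5 mod 8 ⇒ (2|109)^3 = -1]
  = -1    [(1|109) = 1]

-1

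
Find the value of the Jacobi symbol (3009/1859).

(3009/1859)
  = (1150/1859)    [3009 ≡ 1150 mod 1859]
  = -(575/1859)    [1859 ≡ 3 mod 8 ⇒ (2/1859) = -1]
  = (1859/575)    [QR: both ≡ 3 mod 4, sign flips]
  = (134/575)    [1859 ≡ 134 mod 575]
  = (67/575)    [575 ≡ 7 mod 8 ⇒ (2/575) = +1]
  = -(575/67)    [QR: both ≡ 3 mod 4, sign flips]
  = -(39/67)    [575 ≡ 39 mod 67]
  = (67/39)    [QR: both ≡ 3 mod 4, sign flips]
  = (28/39)    [67 ≡ 28 mod 39]
  = (7/39)    [39 ≡ 7 mod 8 ⇒ (2/39)^2 = +1]
  = -(39/7)    [QR: both ≡ 3 mod 4, sign flips]
  = -(4/7)    [39 ≡ 4 mod 7]
  = -(1/7)    [7 ≡ 7 mod 8 ⇒ (2/7)^2 = +1]
  = -1    [(1/7) = 1]

-1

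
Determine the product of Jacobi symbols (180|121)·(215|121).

By multiplicativity, (180·215|121) = (180|121)·(215|121).
First factor (180|121):
(180|121)
  = (59|121)    [180 ≡ 59 mod 121]
  = (121|59)    [QR: 121 ≡ 1 mod 4, sign kept]
  = (3|59)    [121 ≡ 3 mod 59]
  = -(59|3)    [QR: both ≡ 3 mod 4, sign flips]
  = -(2|3)    [59 ≡ 2 mod 3]
  = (1|3)    [3 ≡ 3 mod 8 ⇒ (2|3) = -1]
  = 1    [(1|3) = 1]
Second factor (215|121):
(215|121)
  = (94|121)    [215 ≡ 94 mod 121]
  = (47|121)    [121 ≡ 1 mod 8 ⇒ (2|121) = +1]
  = (121|47)    [QR: 121 ≡ 1 mod 4, sign kept]
  = (27|47)    [121 ≡ 27 mod 47]
  = -(47|27)    [QR: both ≡ 3 mod 4, sign flips]
  = -(20|27)    [47 ≡ 20 mod 27]
  = -(5|27)    [27 ≡ 3 mod 8 ⇒ (2|27)^2 = +1]
  = -(27|5)    [QR: 5 ≡ 1 mod 4, sign kept]
  = -(2|5)    [27 ≡ 2 mod 5]
  = (1|5)    [5 ≡ 5 mod 8 ⇒ (2|5) = -1]
  = 1    [(1|5) = 1]
Product: (1)·(1) = 1.

1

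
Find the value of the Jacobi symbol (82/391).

-1

Factor out 2: 82 = 2·41. Since 391 ≡ 7 (mod 8), (2/391) = +1. Now have (41/391).
41 ≡ 1 (mod 4), so quadratic reciprocity gives (41/391) = (391/41). Reduce: 391 ≡ 22 (mod 41). Now have (22/41).
Factor out 2: 22 = 2·11. Since 41 ≡ 1 (mod 8), (2/41) = +1. Now have (11/41).
41 ≡ 1 (mod 4), so quadratic reciprocity gives (11/41) = (41/11). Reduce: 41 ≡ 8 (mod 11). Now have (8/11).
Factor out 2: 8 = 2^3. Since 11 ≡ 3 (mod 8), (2/11) = -1, and (2/11)^3 = -1. Now have -(1/11).
(1/11) = 1. Collecting the sign factors: -1.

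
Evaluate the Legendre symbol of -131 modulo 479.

-1

Reduce the numerator: -131 ≡ 348 (mod 479), so (-131/479) = (348/479).
Factor out 2: 348 = 2^2·87. Since 479 ≡ 7 (mod 8), (2/479) = +1, and (2/479)^2 = +1. Now have (87/479).
Both 87 ≡ 3 and 479 ≡ 3 (mod 4), so reciprocity gives (87/479) = -(479/87). Reduce: 479 ≡ 44 (mod 87). Now have -(44/87).
Factor out 2: 44 = 2^2·11. Since 87 ≡ 7 (mod 8), (2/87) = +1, and (2/87)^2 = +1. Now have -(11/87).
Both 11 ≡ 3 and 87 ≡ 3 (mod 4), so reciprocity gives (11/87) = -(87/11). Reduce: 87 ≡ 10 (mod 11). Now have (10/11).
Factor out 2: 10 = 2·5. Since 11 ≡ 3 (mod 8), (2/11) = -1. Now have -(5/11).
5 ≡ 1 (mod 4), so quadratic reciprocity gives (5/11) = (11/5). Reduce: 11 ≡ 1 (mod 5). Now have -(1/5).
(1/5) = 1. Collecting the sign factors: -1.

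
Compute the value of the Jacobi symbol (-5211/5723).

-1

(-5211/5723)
  = (512/5723)    [-5211 ≡ 512 mod 5723]
  = -(1/5723)    [5723 ≡ 3 mod 8 ⇒ (2/5723)^9 = -1]
  = -1    [(1/5723) = 1]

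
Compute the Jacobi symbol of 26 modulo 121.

(26/121)
  = (13/121)    [121 ≡ 1 mod 8 ⇒ (2/121) = +1]
  = (121/13)    [QR: 13 ≡ 1 mod 4, sign kept]
  = (4/13)    [121 ≡ 4 mod 13]
  = (1/13)    [13 ≡ 5 mod 8 ⇒ (2/13)^2 = +1]
  = 1    [(1/13) = 1]

1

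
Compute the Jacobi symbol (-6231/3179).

Pull out -1: (-6231/3179) = (-1/3179)·(6231/3179). Since 3179 ≡ 3 (mod 4), (-1/3179) = -1. Now have -(6231/3179).
Reduce the numerator: 6231 ≡ 3052 (mod 3179), so (6231/3179) = (3052/3179).
Factor out 2: 3052 = 2^2·763. Since 3179 ≡ 3 (mod 8), (2/3179) = -1, and (2/3179)^2 = +1. Now have -(763/3179).
Both 763 ≡ 3 and 3179 ≡ 3 (mod 4), so reciprocity gives (763/3179) = -(3179/763). Reduce: 3179 ≡ 127 (mod 763). Now have (127/763).
Both 127 ≡ 3 and 763 ≡ 3 (mod 4), so reciprocity gives (127/763) = -(763/127). Reduce: 763 ≡ 1 (mod 127). Now have -(1/127).
(1/127) = 1. Collecting the sign factors: -1.

-1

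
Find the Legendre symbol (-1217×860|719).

1

By multiplicativity, (-1217·860|719) = (-1217|719)·(860|719).
First factor (-1217|719):
Reduce the numerator: -1217 ≡ 221 (mod 719), so (-1217|719) = (221|719).
221 ≡ 1 (mod 4), so quadratic reciprocity gives (221|719) = (719|221). Reduce: 719 ≡ 56 (mod 221). Now have (56|221).
Factor out 2: 56 = 2^3·7. Since 221 ≡ 5 (mod 8), (2|221) = -1, and (2|221)^3 = -1. Now have -(7|221).
221 ≡ 1 (mod 4), so quadratic reciprocity gives (7|221) = (221|7). Reduce: 221 ≡ 4 (mod 7). Now have -(4|7).
Factor out 2: 4 = 2^2. Since 7 ≡ 7 (mod 8), (2|7) = +1, and (2|7)^2 = +1. Now have -(1|7).
(1|7) = 1. Collecting the sign factors: -1.
Second factor (860|719):
Reduce the numerator: 860 ≡ 141 (mod 719), so (860|719) = (141|719).
141 ≡ 1 (mod 4), so quadratic reciprocity gives (141|719) = (719|141). Reduce: 719 ≡ 14 (mod 141). Now have (14|141).
Factor out 2: 14 = 2·7. Since 141 ≡ 5 (mod 8), (2|141) = -1. Now have -(7|141).
141 ≡ 1 (mod 4), so quadratic reciprocity gives (7|141) = (141|7). Reduce: 141 ≡ 1 (mod 7). Now have -(1|7).
(1|7) = 1. Collecting the sign factors: -1.
Product: (-1)·(-1) = 1.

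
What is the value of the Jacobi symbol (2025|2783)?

2025 ≡ 1 (mod 4), so quadratic reciprocity gives (2025|2783) = (2783|2025). Reduce: 2783 ≡ 758 (mod 2025). Now have (758|2025).
Factor out 2: 758 = 2·379. Since 2025 ≡ 1 (mod 8), (2|2025) = +1. Now have (379|2025).
2025 ≡ 1 (mod 4), so quadratic reciprocity gives (379|2025) = (2025|379). Reduce: 2025 ≡ 130 (mod 379). Now have (130|379).
Factor out 2: 130 = 2·65. Since 379 ≡ 3 (mod 8), (2|379) = -1. Now have -(65|379).
65 ≡ 1 (mod 4), so quadratic reciprocity gives (65|379) = (379|65). Reduce: 379 ≡ 54 (mod 65). Now have -(54|65).
Factor out 2: 54 = 2·27. Since 65 ≡ 1 (mod 8), (2|65) = +1. Now have -(27|65).
65 ≡ 1 (mod 4), so quadratic reciprocity gives (27|65) = (65|27). Reduce: 65 ≡ 11 (mod 27). Now have -(11|27).
Both 11 ≡ 3 and 27 ≡ 3 (mod 4), so reciprocity gives (11|27) = -(27|11). Reduce: 27 ≡ 5 (mod 11). Now have (5|11).
5 ≡ 1 (mod 4), so quadratic reciprocity gives (5|11) = (11|5). Reduce: 11 ≡ 1 (mod 5). Now have (1|5).
(1|5) = 1. Collecting the sign factors: 1.

1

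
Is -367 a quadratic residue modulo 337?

(-367|337)
  = (307|337)    [-367 ≡ 307 mod 337]
  = (337|307)    [QR: 337 ≡ 1 mod 4, sign kept]
  = (30|307)    [337 ≡ 30 mod 307]
  = -(15|307)    [307 ≡ 3 mod 8 ⇒ (2|307) = -1]
  = (307|15)    [QR: both ≡ 3 mod 4, sign flips]
  = (7|15)    [307 ≡ 7 mod 15]
  = -(15|7)    [QR: both ≡ 3 mod 4, sign flips]
  = -(1|7)    [15 ≡ 1 mod 7]
  = -1    [(1|7) = 1]
The Legendre symbol is -1, so x^2 ≡ -367 (mod 337) has no solution.

no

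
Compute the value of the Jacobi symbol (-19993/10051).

-1

Pull out -1: (-19993/10051) = (-1/10051)·(19993/10051). Since 10051 ≡ 3 (mod 4), (-1/10051) = -1. Now have -(19993/10051).
Reduce the numerator: 19993 ≡ 9942 (mod 10051), so (19993/10051) = (9942/10051).
Factor out 2: 9942 = 2·4971. Since 10051 ≡ 3 (mod 8), (2/10051) = -1. Now have (4971/10051).
Both 4971 ≡ 3 and 10051 ≡ 3 (mod 4), so reciprocity gives (4971/10051) = -(10051/4971). Reduce: 10051 ≡ 109 (mod 4971). Now have -(109/4971).
109 ≡ 1 (mod 4), so quadratic reciprocity gives (109/4971) = (4971/109). Reduce: 4971 ≡ 66 (mod 109). Now have -(66/109).
Factor out 2: 66 = 2·33. Since 109 ≡ 5 (mod 8), (2/109) = -1. Now have (33/109).
33 ≡ 1 (mod 4), so quadratic reciprocity gives (33/109) = (109/33). Reduce: 109 ≡ 10 (mod 33). Now have (10/33).
Factor out 2: 10 = 2·5. Since 33 ≡ 1 (mod 8), (2/33) = +1. Now have (5/33).
5 ≡ 1 (mod 4), so quadratic reciprocity gives (5/33) = (33/5). Reduce: 33 ≡ 3 (mod 5). Now have (3/5).
5 ≡ 1 (mod 4), so quadratic reciprocity gives (3/5) = (5/3). Reduce: 5 ≡ 2 (mod 3). Now have (2/3).
Factor out 2: 2 = 2. Since 3 ≡ 3 (mod 8), (2/3) = -1. Now have -(1/3).
(1/3) = 1. Collecting the sign factors: -1.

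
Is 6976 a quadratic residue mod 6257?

(6976/6257)
  = (719/6257)    [6976 ≡ 719 mod 6257]
  = (6257/719)    [QR: 6257 ≡ 1 mod 4, sign kept]
  = (505/719)    [6257 ≡ 505 mod 719]
  = (719/505)    [QR: 505 ≡ 1 mod 4, sign kept]
  = (214/505)    [719 ≡ 214 mod 505]
  = (107/505)    [505 ≡ 1 mod 8 ⇒ (2/505) = +1]
  = (505/107)    [QR: 505 ≡ 1 mod 4, sign kept]
  = (77/107)    [505 ≡ 77 mod 107]
  = (107/77)    [QR: 77 ≡ 1 mod 4, sign kept]
  = (30/77)    [107 ≡ 30 mod 77]
  = -(15/77)    [77 ≡ 5 mod 8 ⇒ (2/77) = -1]
  = -(77/15)    [QR: 77 ≡ 1 mod 4, sign kept]
  = -(2/15)    [77 ≡ 2 mod 15]
  = -(1/15)    [15 ≡ 7 mod 8 ⇒ (2/15) = +1]
  = -1    [(1/15) = 1]
The Legendre symbol is -1, so x^2 ≡ 6976 (mod 6257) has no solution.

no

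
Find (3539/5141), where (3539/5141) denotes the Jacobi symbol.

(3539/5141)
  = (5141/3539)    [QR: 5141 ≡ 1 mod 4, sign kept]
  = (1602/3539)    [5141 ≡ 1602 mod 3539]
  = -(801/3539)    [3539 ≡ 3 mod 8 ⇒ (2/3539) = -1]
  = -(3539/801)    [QR: 801 ≡ 1 mod 4, sign kept]
  = -(335/801)    [3539 ≡ 335 mod 801]
  = -(801/335)    [QR: 801 ≡ 1 mod 4, sign kept]
  = -(131/335)    [801 ≡ 131 mod 335]
  = (335/131)    [QR: both ≡ 3 mod 4, sign flips]
  = (73/131)    [335 ≡ 73 mod 131]
  = (131/73)    [QR: 73 ≡ 1 mod 4, sign kept]
  = (58/73)    [131 ≡ 58 mod 73]
  = (29/73)    [73 ≡ 1 mod 8 ⇒ (2/73) = +1]
  = (73/29)    [QR: 29 ≡ 1 mod 4, sign kept]
  = (15/29)    [73 ≡ 15 mod 29]
  = (29/15)    [QR: 29 ≡ 1 mod 4, sign kept]
  = (14/15)    [29 ≡ 14 mod 15]
  = (7/15)    [15 ≡ 7 mod 8 ⇒ (2/15) = +1]
  = -(15/7)    [QR: both ≡ 3 mod 4, sign flips]
  = -(1/7)    [15 ≡ 1 mod 7]
  = -1    [(1/7) = 1]

-1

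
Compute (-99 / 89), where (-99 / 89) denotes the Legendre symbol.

1

Reduce the numerator: -99 ≡ 79 (mod 89), so (-99 / 89) = (79 / 89).
89 ≡ 1 (mod 4), so quadratic reciprocity gives (79 / 89) = (89 / 79). Reduce: 89 ≡ 10 (mod 79). Now have (10 / 79).
Factor out 2: 10 = 2·5. Since 79 ≡ 7 (mod 8), (2 / 79) = +1. Now have (5 / 79).
5 ≡ 1 (mod 4), so quadratic reciprocity gives (5 / 79) = (79 / 5). Reduce: 79 ≡ 4 (mod 5). Now have (4 / 5).
Factor out 2: 4 = 2^2. Since 5 ≡ 5 (mod 8), (2 / 5) = -1, and (2 / 5)^2 = +1. Now have (1 / 5).
(1 / 5) = 1. Collecting the sign factors: 1.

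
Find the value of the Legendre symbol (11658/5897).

1

Reduce the numerator: 11658 ≡ 5761 (mod 5897), so (11658/5897) = (5761/5897).
5761 ≡ 1 (mod 4), so quadratic reciprocity gives (5761/5897) = (5897/5761). Reduce: 5897 ≡ 136 (mod 5761). Now have (136/5761).
Factor out 2: 136 = 2^3·17. Since 5761 ≡ 1 (mod 8), (2/5761) = +1, and (2/5761)^3 = +1. Now have (17/5761).
17 ≡ 1 (mod 4), so quadratic reciprocity gives (17/5761) = (5761/17). Reduce: 5761 ≡ 15 (mod 17). Now have (15/17).
17 ≡ 1 (mod 4), so quadratic reciprocity gives (15/17) = (17/15). Reduce: 17 ≡ 2 (mod 15). Now have (2/15).
Factor out 2: 2 = 2. Since 15 ≡ 7 (mod 8), (2/15) = +1. Now have (1/15).
(1/15) = 1. Collecting the sign factors: 1.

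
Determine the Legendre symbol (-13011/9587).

-1

(-13011/9587)
  = (6163/9587)    [-13011 ≡ 6163 mod 9587]
  = -(9587/6163)    [QR: both ≡ 3 mod 4, sign flips]
  = -(3424/6163)    [9587 ≡ 3424 mod 6163]
  = (107/6163)    [6163 ≡ 3 mod 8 ⇒ (2/6163)^5 = -1]
  = -(6163/107)    [QR: both ≡ 3 mod 4, sign flips]
  = -(64/107)    [6163 ≡ 64 mod 107]
  = -(1/107)    [107 ≡ 3 mod 8 ⇒ (2/107)^6 = +1]
  = -1    [(1/107) = 1]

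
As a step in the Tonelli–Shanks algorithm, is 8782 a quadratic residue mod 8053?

yes

(8782|8053)
  = (729|8053)    [8782 ≡ 729 mod 8053]
  = (8053|729)    [QR: 729 ≡ 1 mod 4, sign kept]
  = (34|729)    [8053 ≡ 34 mod 729]
  = (17|729)    [729 ≡ 1 mod 8 ⇒ (2|729) = +1]
  = (729|17)    [QR: 17 ≡ 1 mod 4, sign kept]
  = (15|17)    [729 ≡ 15 mod 17]
  = (17|15)    [QR: 17 ≡ 1 mod 4, sign kept]
  = (2|15)    [17 ≡ 2 mod 15]
  = (1|15)    [15 ≡ 7 mod 8 ⇒ (2|15) = +1]
  = 1    [(1|15) = 1]
(8782|8053) = 1, and 8053 is prime, so 8782 is a quadratic residue mod 8053.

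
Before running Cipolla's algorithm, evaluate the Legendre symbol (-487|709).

Pull out -1: (-487|709) = (-1|709)·(487|709). Since 709 ≡ 1 (mod 4), (-1|709) = +1. Now have (487|709).
709 ≡ 1 (mod 4), so quadratic reciprocity gives (487|709) = (709|487). Reduce: 709 ≡ 222 (mod 487). Now have (222|487).
Factor out 2: 222 = 2·111. Since 487 ≡ 7 (mod 8), (2|487) = +1. Now have (111|487).
Both 111 ≡ 3 and 487 ≡ 3 (mod 4), so reciprocity gives (111|487) = -(487|111). Reduce: 487 ≡ 43 (mod 111). Now have -(43|111).
Both 43 ≡ 3 and 111 ≡ 3 (mod 4), so reciprocity gives (43|111) = -(111|43). Reduce: 111 ≡ 25 (mod 43). Now have (25|43).
25 ≡ 1 (mod 4), so quadratic reciprocity gives (25|43) = (43|25). Reduce: 43 ≡ 18 (mod 25). Now have (18|25).
Factor out 2: 18 = 2·9. Since 25 ≡ 1 (mod 8), (2|25) = +1. Now have (9|25).
9 ≡ 1 (mod 4), so quadratic reciprocity gives (9|25) = (25|9). Reduce: 25 ≡ 7 (mod 9). Now have (7|9).
9 ≡ 1 (mod 4), so quadratic reciprocity gives (7|9) = (9|7). Reduce: 9 ≡ 2 (mod 7). Now have (2|7).
Factor out 2: 2 = 2. Since 7 ≡ 7 (mod 8), (2|7) = +1. Now have (1|7).
(1|7) = 1. Collecting the sign factors: 1.

1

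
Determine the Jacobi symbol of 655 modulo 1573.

-1

(655/1573)
  = (1573/655)    [QR: 1573 ≡ 1 mod 4, sign kept]
  = (263/655)    [1573 ≡ 263 mod 655]
  = -(655/263)    [QR: both ≡ 3 mod 4, sign flips]
  = -(129/263)    [655 ≡ 129 mod 263]
  = -(263/129)    [QR: 129 ≡ 1 mod 4, sign kept]
  = -(5/129)    [263 ≡ 5 mod 129]
  = -(129/5)    [QR: 5 ≡ 1 mod 4, sign kept]
  = -(4/5)    [129 ≡ 4 mod 5]
  = -(1/5)    [5 ≡ 5 mod 8 ⇒ (2/5)^2 = +1]
  = -1    [(1/5) = 1]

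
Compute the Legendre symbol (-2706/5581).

Pull out -1: (-2706/5581) = (-1/5581)·(2706/5581). Since 5581 ≡ 1 (mod 4), (-1/5581) = +1. Now have (2706/5581).
Factor out 2: 2706 = 2·1353. Since 5581 ≡ 5 (mod 8), (2/5581) = -1. Now have -(1353/5581).
1353 ≡ 1 (mod 4), so quadratic reciprocity gives (1353/5581) = (5581/1353). Reduce: 5581 ≡ 169 (mod 1353). Now have -(169/1353).
169 ≡ 1 (mod 4), so quadratic reciprocity gives (169/1353) = (1353/169). Reduce: 1353 ≡ 1 (mod 169). Now have -(1/169).
(1/169) = 1. Collecting the sign factors: -1.

-1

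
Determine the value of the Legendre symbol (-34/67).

(-34/67)
  = (33/67)    [-34 ≡ 33 mod 67]
  = (67/33)    [QR: 33 ≡ 1 mod 4, sign kept]
  = (1/33)    [67 ≡ 1 mod 33]
  = 1    [(1/33) = 1]

1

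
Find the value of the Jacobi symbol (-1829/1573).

Pull out -1: (-1829/1573) = (-1/1573)·(1829/1573). Since 1573 ≡ 1 (mod 4), (-1/1573) = +1. Now have (1829/1573).
Reduce the numerator: 1829 ≡ 256 (mod 1573), so (1829/1573) = (256/1573).
Factor out 2: 256 = 2^8. Since 1573 ≡ 5 (mod 8), (2/1573) = -1, and (2/1573)^8 = +1. Now have (1/1573).
(1/1573) = 1. Collecting the sign factors: 1.

1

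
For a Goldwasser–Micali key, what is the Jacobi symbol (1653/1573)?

Reduce the numerator: 1653 ≡ 80 (mod 1573), so (1653/1573) = (80/1573).
Factor out 2: 80 = 2^4·5. Since 1573 ≡ 5 (mod 8), (2/1573) = -1, and (2/1573)^4 = +1. Now have (5/1573).
5 ≡ 1 (mod 4), so quadratic reciprocity gives (5/1573) = (1573/5). Reduce: 1573 ≡ 3 (mod 5). Now have (3/5).
5 ≡ 1 (mod 4), so quadratic reciprocity gives (3/5) = (5/3). Reduce: 5 ≡ 2 (mod 3). Now have (2/3).
Factor out 2: 2 = 2. Since 3 ≡ 3 (mod 8), (2/3) = -1. Now have -(1/3).
(1/3) = 1. Collecting the sign factors: -1.

-1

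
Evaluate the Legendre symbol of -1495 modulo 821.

-1

Reduce the numerator: -1495 ≡ 147 (mod 821), so (-1495|821) = (147|821).
821 ≡ 1 (mod 4), so quadratic reciprocity gives (147|821) = (821|147). Reduce: 821 ≡ 86 (mod 147). Now have (86|147).
Factor out 2: 86 = 2·43. Since 147 ≡ 3 (mod 8), (2|147) = -1. Now have -(43|147).
Both 43 ≡ 3 and 147 ≡ 3 (mod 4), so reciprocity gives (43|147) = -(147|43). Reduce: 147 ≡ 18 (mod 43). Now have (18|43).
Factor out 2: 18 = 2·9. Since 43 ≡ 3 (mod 8), (2|43) = -1. Now have -(9|43).
9 ≡ 1 (mod 4), so quadratic reciprocity gives (9|43) = (43|9). Reduce: 43 ≡ 7 (mod 9). Now have -(7|9).
9 ≡ 1 (mod 4), so quadratic reciprocity gives (7|9) = (9|7). Reduce: 9 ≡ 2 (mod 7). Now have -(2|7).
Factor out 2: 2 = 2. Since 7 ≡ 7 (mod 8), (2|7) = +1. Now have -(1|7).
(1|7) = 1. Collecting the sign factors: -1.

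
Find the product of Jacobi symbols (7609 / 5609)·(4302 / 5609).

-1

By multiplicativity, (7609·4302 / 5609) = (7609 / 5609)·(4302 / 5609).
First factor (7609 / 5609):
Reduce the numerator: 7609 ≡ 2000 (mod 5609), so (7609 / 5609) = (2000 / 5609).
Factor out 2: 2000 = 2^4·125. Since 5609 ≡ 1 (mod 8), (2 / 5609) = +1, and (2 / 5609)^4 = +1. Now have (125 / 5609).
125 ≡ 1 (mod 4), so quadratic reciprocity gives (125 / 5609) = (5609 / 125). Reduce: 5609 ≡ 109 (mod 125). Now have (109 / 125).
109 ≡ 1 (mod 4), so quadratic reciprocity gives (109 / 125) = (125 / 109). Reduce: 125 ≡ 16 (mod 109). Now have (16 / 109).
Factor out 2: 16 = 2^4. Since 109 ≡ 5 (mod 8), (2 / 109) = -1, and (2 / 109)^4 = +1. Now have (1 / 109).
(1 / 109) = 1. Collecting the sign factors: 1.
Second factor (4302 / 5609):
Factor out 2: 4302 = 2·2151. Since 5609 ≡ 1 (mod 8), (2 / 5609) = +1. Now have (2151 / 5609).
5609 ≡ 1 (mod 4), so quadratic reciprocity gives (2151 / 5609) = (5609 / 2151). Reduce: 5609 ≡ 1307 (mod 2151). Now have (1307 / 2151).
Both 1307 ≡ 3 and 2151 ≡ 3 (mod 4), so reciprocity gives (1307 / 2151) = -(2151 / 1307). Reduce: 2151 ≡ 844 (mod 1307). Now have -(844 / 1307).
Factor out 2: 844 = 2^2·211. Since 1307 ≡ 3 (mod 8), (2 / 1307) = -1, and (2 / 1307)^2 = +1. Now have -(211 / 1307).
Both 211 ≡ 3 and 1307 ≡ 3 (mod 4), so reciprocity gives (211 / 1307) = -(1307 / 211). Reduce: 1307 ≡ 41 (mod 211). Now have (41 / 211).
41 ≡ 1 (mod 4), so quadratic reciprocity gives (41 / 211) = (211 / 41). Reduce: 211 ≡ 6 (mod 41). Now have (6 / 41).
Factor out 2: 6 = 2·3. Since 41 ≡ 1 (mod 8), (2 / 41) = +1. Now have (3 / 41).
41 ≡ 1 (mod 4), so quadratic reciprocity gives (3 / 41) = (41 / 3). Reduce: 41 ≡ 2 (mod 3). Now have (2 / 3).
Factor out 2: 2 = 2. Since 3 ≡ 3 (mod 8), (2 / 3) = -1. Now have -(1 / 3).
(1 / 3) = 1. Collecting the sign factors: -1.
Product: (1)·(-1) = -1.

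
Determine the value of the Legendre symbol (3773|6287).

(3773|6287)
  = (6287|3773)    [QR: 3773 ≡ 1 mod 4, sign kept]
  = (2514|3773)    [6287 ≡ 2514 mod 3773]
  = -(1257|3773)    [3773 ≡ 5 mod 8 ⇒ (2|3773) = -1]
  = -(3773|1257)    [QR: 1257 ≡ 1 mod 4, sign kept]
  = -(2|1257)    [3773 ≡ 2 mod 1257]
  = -(1|1257)    [1257 ≡ 1 mod 8 ⇒ (2|1257) = +1]
  = -1    [(1|1257) = 1]

-1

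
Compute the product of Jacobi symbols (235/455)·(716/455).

By multiplicativity, (235·716/455) = (235/455)·(716/455).
First factor (235/455):
(235/455)
  = -(455/235)    [QR: both ≡ 3 mod 4, sign flips]
  = -(220/235)    [455 ≡ 220 mod 235]
  = -(55/235)    [235 ≡ 3 mod 8 ⇒ (2/235)^2 = +1]
  = (235/55)    [QR: both ≡ 3 mod 4, sign flips]
  = (15/55)    [235 ≡ 15 mod 55]
  = -(55/15)    [QR: both ≡ 3 mod 4, sign flips]
  = -(10/15)    [55 ≡ 10 mod 15]
  = -(5/15)    [15 ≡ 7 mod 8 ⇒ (2/15) = +1]
  = -(15/5)    [QR: 5 ≡ 1 mod 4, sign kept]
  = -(0/5)    [15 ≡ 0 mod 5]
  = 0    [numerator 0, gcd > 1]
Second factor (716/455):
(716/455)
  = (261/455)    [716 ≡ 261 mod 455]
  = (455/261)    [QR: 261 ≡ 1 mod 4, sign kept]
  = (194/261)    [455 ≡ 194 mod 261]
  = -(97/261)    [261 ≡ 5 mod 8 ⇒ (2/261) = -1]
  = -(261/97)    [QR: 97 ≡ 1 mod 4, sign kept]
  = -(67/97)    [261 ≡ 67 mod 97]
  = -(97/67)    [QR: 97 ≡ 1 mod 4, sign kept]
  = -(30/67)    [97 ≡ 30 mod 67]
  = (15/67)    [67 ≡ 3 mod 8 ⇒ (2/67) = -1]
  = -(67/15)    [QR: both ≡ 3 mod 4, sign flips]
  = -(7/15)    [67 ≡ 7 mod 15]
  = (15/7)    [QR: both ≡ 3 mod 4, sign flips]
  = (1/7)    [15 ≡ 1 mod 7]
  = 1    [(1/7) = 1]
Product: (0)·(1) = 0.

0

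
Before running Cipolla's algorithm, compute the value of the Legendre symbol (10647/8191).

-1

(10647/8191)
  = (2456/8191)    [10647 ≡ 2456 mod 8191]
  = (307/8191)    [8191 ≡ 7 mod 8 ⇒ (2/8191)^3 = +1]
  = -(8191/307)    [QR: both ≡ 3 mod 4, sign flips]
  = -(209/307)    [8191 ≡ 209 mod 307]
  = -(307/209)    [QR: 209 ≡ 1 mod 4, sign kept]
  = -(98/209)    [307 ≡ 98 mod 209]
  = -(49/209)    [209 ≡ 1 mod 8 ⇒ (2/209) = +1]
  = -(209/49)    [QR: 49 ≡ 1 mod 4, sign kept]
  = -(13/49)    [209 ≡ 13 mod 49]
  = -(49/13)    [QR: 13 ≡ 1 mod 4, sign kept]
  = -(10/13)    [49 ≡ 10 mod 13]
  = (5/13)    [13 ≡ 5 mod 8 ⇒ (2/13) = -1]
  = (13/5)    [QR: 5 ≡ 1 mod 4, sign kept]
  = (3/5)    [13 ≡ 3 mod 5]
  = (5/3)    [QR: 5 ≡ 1 mod 4, sign kept]
  = (2/3)    [5 ≡ 2 mod 3]
  = -(1/3)    [3 ≡ 3 mod 8 ⇒ (2/3) = -1]
  = -1    [(1/3) = 1]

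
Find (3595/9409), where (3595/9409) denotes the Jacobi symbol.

1

9409 ≡ 1 (mod 4), so quadratic reciprocity gives (3595/9409) = (9409/3595). Reduce: 9409 ≡ 2219 (mod 3595). Now have (2219/3595).
Both 2219 ≡ 3 and 3595 ≡ 3 (mod 4), so reciprocity gives (2219/3595) = -(3595/2219). Reduce: 3595 ≡ 1376 (mod 2219). Now have -(1376/2219).
Factor out 2: 1376 = 2^5·43. Since 2219 ≡ 3 (mod 8), (2/2219) = -1, and (2/2219)^5 = -1. Now have (43/2219).
Both 43 ≡ 3 and 2219 ≡ 3 (mod 4), so reciprocity gives (43/2219) = -(2219/43). Reduce: 2219 ≡ 26 (mod 43). Now have -(26/43).
Factor out 2: 26 = 2·13. Since 43 ≡ 3 (mod 8), (2/43) = -1. Now have (13/43).
13 ≡ 1 (mod 4), so quadratic reciprocity gives (13/43) = (43/13). Reduce: 43 ≡ 4 (mod 13). Now have (4/13).
Factor out 2: 4 = 2^2. Since 13 ≡ 5 (mod 8), (2/13) = -1, and (2/13)^2 = +1. Now have (1/13).
(1/13) = 1. Collecting the sign factors: 1.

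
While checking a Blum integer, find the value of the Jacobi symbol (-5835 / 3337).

-1

Reduce the numerator: -5835 ≡ 839 (mod 3337), so (-5835 / 3337) = (839 / 3337).
3337 ≡ 1 (mod 4), so quadratic reciprocity gives (839 / 3337) = (3337 / 839). Reduce: 3337 ≡ 820 (mod 839). Now have (820 / 839).
Factor out 2: 820 = 2^2·205. Since 839 ≡ 7 (mod 8), (2 / 839) = +1, and (2 / 839)^2 = +1. Now have (205 / 839).
205 ≡ 1 (mod 4), so quadratic reciprocity gives (205 / 839) = (839 / 205). Reduce: 839 ≡ 19 (mod 205). Now have (19 / 205).
205 ≡ 1 (mod 4), so quadratic reciprocity gives (19 / 205) = (205 / 19). Reduce: 205 ≡ 15 (mod 19). Now have (15 / 19).
Both 15 ≡ 3 and 19 ≡ 3 (mod 4), so reciprocity gives (15 / 19) = -(19 / 15). Reduce: 19 ≡ 4 (mod 15). Now have -(4 / 15).
Factor out 2: 4 = 2^2. Since 15 ≡ 7 (mod 8), (2 / 15) = +1, and (2 / 15)^2 = +1. Now have -(1 / 15).
(1 / 15) = 1. Collecting the sign factors: -1.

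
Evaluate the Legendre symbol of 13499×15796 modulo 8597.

-1

By multiplicativity, (13499·15796|8597) = (13499|8597)·(15796|8597).
First factor (13499|8597):
(13499|8597)
  = (4902|8597)    [13499 ≡ 4902 mod 8597]
  = -(2451|8597)    [8597 ≡ 5 mod 8 ⇒ (2|8597) = -1]
  = -(8597|2451)    [QR: 8597 ≡ 1 mod 4, sign kept]
  = -(1244|2451)    [8597 ≡ 1244 mod 2451]
  = -(311|2451)    [2451 ≡ 3 mod 8 ⇒ (2|2451)^2 = +1]
  = (2451|311)    [QR: both ≡ 3 mod 4, sign flips]
  = (274|311)    [2451 ≡ 274 mod 311]
  = (137|311)    [311 ≡ 7 mod 8 ⇒ (2|311) = +1]
  = (311|137)    [QR: 137 ≡ 1 mod 4, sign kept]
  = (37|137)    [311 ≡ 37 mod 137]
  = (137|37)    [QR: 37 ≡ 1 mod 4, sign kept]
  = (26|37)    [137 ≡ 26 mod 37]
  = -(13|37)    [37 ≡ 5 mod 8 ⇒ (2|37) = -1]
  = -(37|13)    [QR: 13 ≡ 1 mod 4, sign kept]
  = -(11|13)    [37 ≡ 11 mod 13]
  = -(13|11)    [QR: 13 ≡ 1 mod 4, sign kept]
  = -(2|11)    [13 ≡ 2 mod 11]
  = (1|11)    [11 ≡ 3 mod 8 ⇒ (2|11) = -1]
  = 1    [(1|11) = 1]
Second factor (15796|8597):
(15796|8597)
  = (7199|8597)    [15796 ≡ 7199 mod 8597]
  = (8597|7199)    [QR: 8597 ≡ 1 mod 4, sign kept]
  = (1398|7199)    [8597 ≡ 1398 mod 7199]
  = (699|7199)    [7199 ≡ 7 mod 8 ⇒ (2|7199) = +1]
  = -(7199|699)    [QR: both ≡ 3 mod 4, sign flips]
  = -(209|699)    [7199 ≡ 209 mod 699]
  = -(699|209)    [QR: 209 ≡ 1 mod 4, sign kept]
  = -(72|209)    [699 ≡ 72 mod 209]
  = -(9|209)    [209 ≡ 1 mod 8 ⇒ (2|209)^3 = +1]
  = -(209|9)    [QR: 9 ≡ 1 mod 4, sign kept]
  = -(2|9)    [209 ≡ 2 mod 9]
  = -(1|9)    [9 ≡ 1 mod 8 ⇒ (2|9) = +1]
  = -1    [(1|9) = 1]
Product: (1)·(-1) = -1.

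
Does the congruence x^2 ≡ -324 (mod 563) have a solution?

Reduce the numerator: -324 ≡ 239 (mod 563), so (-324/563) = (239/563).
Both 239 ≡ 3 and 563 ≡ 3 (mod 4), so reciprocity gives (239/563) = -(563/239). Reduce: 563 ≡ 85 (mod 239). Now have -(85/239).
85 ≡ 1 (mod 4), so quadratic reciprocity gives (85/239) = (239/85). Reduce: 239 ≡ 69 (mod 85). Now have -(69/85).
69 ≡ 1 (mod 4), so quadratic reciprocity gives (69/85) = (85/69). Reduce: 85 ≡ 16 (mod 69). Now have -(16/69).
Factor out 2: 16 = 2^4. Since 69 ≡ 5 (mod 8), (2/69) = -1, and (2/69)^4 = +1. Now have -(1/69).
(1/69) = 1. Collecting the sign factors: -1.
(-324/563) = -1, and 563 is prime, so -324 is not a quadratic residue mod 563.

no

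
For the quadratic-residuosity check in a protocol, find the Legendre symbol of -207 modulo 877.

1

Pull out -1: (-207|877) = (-1|877)·(207|877). Since 877 ≡ 1 (mod 4), (-1|877) = +1. Now have (207|877).
877 ≡ 1 (mod 4), so quadratic reciprocity gives (207|877) = (877|207). Reduce: 877 ≡ 49 (mod 207). Now have (49|207).
49 ≡ 1 (mod 4), so quadratic reciprocity gives (49|207) = (207|49). Reduce: 207 ≡ 11 (mod 49). Now have (11|49).
49 ≡ 1 (mod 4), so quadratic reciprocity gives (11|49) = (49|11). Reduce: 49 ≡ 5 (mod 11). Now have (5|11).
5 ≡ 1 (mod 4), so quadratic reciprocity gives (5|11) = (11|5). Reduce: 11 ≡ 1 (mod 5). Now have (1|5).
(1|5) = 1. Collecting the sign factors: 1.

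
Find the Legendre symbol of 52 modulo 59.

-1

Factor out 2: 52 = 2^2·13. Since 59 ≡ 3 (mod 8), (2/59) = -1, and (2/59)^2 = +1. Now have (13/59).
13 ≡ 1 (mod 4), so quadratic reciprocity gives (13/59) = (59/13). Reduce: 59 ≡ 7 (mod 13). Now have (7/13).
13 ≡ 1 (mod 4), so quadratic reciprocity gives (7/13) = (13/7). Reduce: 13 ≡ 6 (mod 7). Now have (6/7).
Factor out 2: 6 = 2·3. Since 7 ≡ 7 (mod 8), (2/7) = +1. Now have (3/7).
Both 3 ≡ 3 and 7 ≡ 3 (mod 4), so reciprocity gives (3/7) = -(7/3). Reduce: 7 ≡ 1 (mod 3). Now have -(1/3).
(1/3) = 1. Collecting the sign factors: -1.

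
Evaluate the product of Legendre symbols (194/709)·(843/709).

By multiplicativity, (194·843/709) = (194/709)·(843/709).
First factor (194/709):
Factor out 2: 194 = 2·97. Since 709 ≡ 5 (mod 8), (2/709) = -1. Now have -(97/709).
97 ≡ 1 (mod 4), so quadratic reciprocity gives (97/709) = (709/97). Reduce: 709 ≡ 30 (mod 97). Now have -(30/97).
Factor out 2: 30 = 2·15. Since 97 ≡ 1 (mod 8), (2/97) = +1. Now have -(15/97).
97 ≡ 1 (mod 4), so quadratic reciprocity gives (15/97) = (97/15). Reduce: 97 ≡ 7 (mod 15). Now have -(7/15).
Both 7 ≡ 3 and 15 ≡ 3 (mod 4), so reciprocity gives (7/15) = -(15/7). Reduce: 15 ≡ 1 (mod 7). Now have (1/7).
(1/7) = 1. Collecting the sign factors: 1.
Second factor (843/709):
Reduce the numerator: 843 ≡ 134 (mod 709), so (843/709) = (134/709).
Factor out 2: 134 = 2·67. Since 709 ≡ 5 (mod 8), (2/709) = -1. Now have -(67/709).
709 ≡ 1 (mod 4), so quadratic reciprocity gives (67/709) = (709/67). Reduce: 709 ≡ 39 (mod 67). Now have -(39/67).
Both 39 ≡ 3 and 67 ≡ 3 (mod 4), so reciprocity gives (39/67) = -(67/39). Reduce: 67 ≡ 28 (mod 39). Now have (28/39).
Factor out 2: 28 = 2^2·7. Since 39 ≡ 7 (mod 8), (2/39) = +1, and (2/39)^2 = +1. Now have (7/39).
Both 7 ≡ 3 and 39 ≡ 3 (mod 4), so reciprocity gives (7/39) = -(39/7). Reduce: 39 ≡ 4 (mod 7). Now have -(4/7).
Factor out 2: 4 = 2^2. Since 7 ≡ 7 (mod 8), (2/7) = +1, and (2/7)^2 = +1. Now have -(1/7).
(1/7) = 1. Collecting the sign factors: -1.
Product: (1)·(-1) = -1.

-1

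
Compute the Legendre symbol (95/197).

-1

(95/197)
  = (197/95)    [QR: 197 ≡ 1 mod 4, sign kept]
  = (7/95)    [197 ≡ 7 mod 95]
  = -(95/7)    [QR: both ≡ 3 mod 4, sign flips]
  = -(4/7)    [95 ≡ 4 mod 7]
  = -(1/7)    [7 ≡ 7 mod 8 ⇒ (2/7)^2 = +1]
  = -1    [(1/7) = 1]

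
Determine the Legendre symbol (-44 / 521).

Pull out -1: (-44 / 521) = (-1 / 521)·(44 / 521). Since 521 ≡ 1 (mod 4), (-1 / 521) = +1. Now have (44 / 521).
Factor out 2: 44 = 2^2·11. Since 521 ≡ 1 (mod 8), (2 / 521) = +1, and (2 / 521)^2 = +1. Now have (11 / 521).
521 ≡ 1 (mod 4), so quadratic reciprocity gives (11 / 521) = (521 / 11). Reduce: 521 ≡ 4 (mod 11). Now have (4 / 11).
Factor out 2: 4 = 2^2. Since 11 ≡ 3 (mod 8), (2 / 11) = -1, and (2 / 11)^2 = +1. Now have (1 / 11).
(1 / 11) = 1. Collecting the sign factors: 1.

1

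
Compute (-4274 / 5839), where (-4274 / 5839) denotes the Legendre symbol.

1

(-4274 / 5839)
  = (1565 / 5839)    [-4274 ≡ 1565 mod 5839]
  = (5839 / 1565)    [QR: 1565 ≡ 1 mod 4, sign kept]
  = (1144 / 1565)    [5839 ≡ 1144 mod 1565]
  = -(143 / 1565)    [1565 ≡ 5 mod 8 ⇒ (2 / 1565)^3 = -1]
  = -(1565 / 143)    [QR: 1565 ≡ 1 mod 4, sign kept]
  = -(135 / 143)    [1565 ≡ 135 mod 143]
  = (143 / 135)    [QR: both ≡ 3 mod 4, sign flips]
  = (8 / 135)    [143 ≡ 8 mod 135]
  = (1 / 135)    [135 ≡ 7 mod 8 ⇒ (2 / 135)^3 = +1]
  = 1    [(1 / 135) = 1]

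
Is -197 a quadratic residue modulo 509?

(-197|509)
  = (197|509)    [509 ≡ 1 mod 4 ⇒ (-1|509) = +1]
  = (509|197)    [QR: 197 ≡ 1 mod 4, sign kept]
  = (115|197)    [509 ≡ 115 mod 197]
  = (197|115)    [QR: 197 ≡ 1 mod 4, sign kept]
  = (82|115)    [197 ≡ 82 mod 115]
  = -(41|115)    [115 ≡ 3 mod 8 ⇒ (2|115) = -1]
  = -(115|41)    [QR: 41 ≡ 1 mod 4, sign kept]
  = -(33|41)    [115 ≡ 33 mod 41]
  = -(41|33)    [QR: 33 ≡ 1 mod 4, sign kept]
  = -(8|33)    [41 ≡ 8 mod 33]
  = -(1|33)    [33 ≡ 1 mod 8 ⇒ (2|33)^3 = +1]
  = -1    [(1|33) = 1]
The Legendre symbol is -1, so x^2 ≡ -197 (mod 509) has no solution.

no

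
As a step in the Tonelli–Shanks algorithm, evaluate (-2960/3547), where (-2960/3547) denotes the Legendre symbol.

Reduce the numerator: -2960 ≡ 587 (mod 3547), so (-2960/3547) = (587/3547).
Both 587 ≡ 3 and 3547 ≡ 3 (mod 4), so reciprocity gives (587/3547) = -(3547/587). Reduce: 3547 ≡ 25 (mod 587). Now have -(25/587).
25 ≡ 1 (mod 4), so quadratic reciprocity gives (25/587) = (587/25). Reduce: 587 ≡ 12 (mod 25). Now have -(12/25).
Factor out 2: 12 = 2^2·3. Since 25 ≡ 1 (mod 8), (2/25) = +1, and (2/25)^2 = +1. Now have -(3/25).
25 ≡ 1 (mod 4), so quadratic reciprocity gives (3/25) = (25/3). Reduce: 25 ≡ 1 (mod 3). Now have -(1/3).
(1/3) = 1. Collecting the sign factors: -1.

-1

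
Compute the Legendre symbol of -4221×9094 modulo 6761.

By multiplicativity, (-4221·9094/6761) = (-4221/6761)·(9094/6761).
First factor (-4221/6761):
Pull out -1: (-4221/6761) = (-1/6761)·(4221/6761). Since 6761 ≡ 1 (mod 4), (-1/6761) = +1. Now have (4221/6761).
4221 ≡ 1 (mod 4), so quadratic reciprocity gives (4221/6761) = (6761/4221). Reduce: 6761 ≡ 2540 (mod 4221). Now have (2540/4221).
Factor out 2: 2540 = 2^2·635. Since 4221 ≡ 5 (mod 8), (2/4221) = -1, and (2/4221)^2 = +1. Now have (635/4221).
4221 ≡ 1 (mod 4), so quadratic reciprocity gives (635/4221) = (4221/635). Reduce: 4221 ≡ 411 (mod 635). Now have (411/635).
Both 411 ≡ 3 and 635 ≡ 3 (mod 4), so reciprocity gives (411/635) = -(635/411). Reduce: 635 ≡ 224 (mod 411). Now have -(224/411).
Factor out 2: 224 = 2^5·7. Since 411 ≡ 3 (mod 8), (2/411) = -1, and (2/411)^5 = -1. Now have (7/411).
Both 7 ≡ 3 and 411 ≡ 3 (mod 4), so reciprocity gives (7/411) = -(411/7). Reduce: 411 ≡ 5 (mod 7). Now have -(5/7).
5 ≡ 1 (mod 4), so quadratic reciprocity gives (5/7) = (7/5). Reduce: 7 ≡ 2 (mod 5). Now have -(2/5).
Factor out 2: 2 = 2. Since 5 ≡ 5 (mod 8), (2/5) = -1. Now have (1/5).
(1/5) = 1. Collecting the sign factors: 1.
Second factor (9094/6761):
Reduce the numerator: 9094 ≡ 2333 (mod 6761), so (9094/6761) = (2333/6761).
2333 ≡ 1 (mod 4), so quadratic reciprocity gives (2333/6761) = (6761/2333). Reduce: 6761 ≡ 2095 (mod 2333). Now have (2095/2333).
2333 ≡ 1 (mod 4), so quadratic reciprocity gives (2095/2333) = (2333/2095). Reduce: 2333 ≡ 238 (mod 2095). Now have (238/2095).
Factor out 2: 238 = 2·119. Since 2095 ≡ 7 (mod 8), (2/2095) = +1. Now have (119/2095).
Both 119 ≡ 3 and 2095 ≡ 3 (mod 4), so reciprocity gives (119/2095) = -(2095/119). Reduce: 2095 ≡ 72 (mod 119). Now have -(72/119).
Factor out 2: 72 = 2^3·9. Since 119 ≡ 7 (mod 8), (2/119) = +1, and (2/119)^3 = +1. Now have -(9/119).
9 ≡ 1 (mod 4), so quadratic reciprocity gives (9/119) = (119/9). Reduce: 119 ≡ 2 (mod 9). Now have -(2/9).
Factor out 2: 2 = 2. Since 9 ≡ 1 (mod 8), (2/9) = +1. Now have -(1/9).
(1/9) = 1. Collecting the sign factors: -1.
Product: (1)·(-1) = -1.

-1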